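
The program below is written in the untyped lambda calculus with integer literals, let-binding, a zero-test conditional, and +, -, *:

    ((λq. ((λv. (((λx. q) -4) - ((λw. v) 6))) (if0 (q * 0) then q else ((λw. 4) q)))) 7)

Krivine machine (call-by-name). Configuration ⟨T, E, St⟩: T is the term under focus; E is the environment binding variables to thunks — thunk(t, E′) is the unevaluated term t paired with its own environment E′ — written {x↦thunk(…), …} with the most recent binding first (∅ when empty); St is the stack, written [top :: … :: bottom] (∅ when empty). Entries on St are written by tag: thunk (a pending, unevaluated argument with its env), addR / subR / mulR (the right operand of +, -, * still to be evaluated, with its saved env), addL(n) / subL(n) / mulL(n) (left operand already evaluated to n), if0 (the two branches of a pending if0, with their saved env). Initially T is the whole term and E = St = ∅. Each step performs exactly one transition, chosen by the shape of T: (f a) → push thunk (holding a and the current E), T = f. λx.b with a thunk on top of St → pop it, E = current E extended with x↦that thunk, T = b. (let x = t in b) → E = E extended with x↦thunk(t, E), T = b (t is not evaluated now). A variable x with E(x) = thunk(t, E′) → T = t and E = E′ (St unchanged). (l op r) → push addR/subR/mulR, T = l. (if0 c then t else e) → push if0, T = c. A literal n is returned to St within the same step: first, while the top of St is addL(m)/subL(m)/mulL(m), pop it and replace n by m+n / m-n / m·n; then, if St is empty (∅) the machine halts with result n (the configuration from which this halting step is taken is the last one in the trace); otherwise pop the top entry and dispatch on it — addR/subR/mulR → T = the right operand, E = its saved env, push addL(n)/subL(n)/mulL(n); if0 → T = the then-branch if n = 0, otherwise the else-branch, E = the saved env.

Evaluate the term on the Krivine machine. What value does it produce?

Answer: 0

Machine steps:
0. ⟨T=((λq. ((λv. (((λx. q) -4) - ((λw. v) 6))) (if0 (q * 0) then q else ((λw. 4) q)))) 7); E=∅; St=∅⟩
1. ⟨T=(λq. ((λv. (((λx. q) -4) - ((λw. v) 6))) (if0 (q * 0) then q else ((λw. 4) q)))); E=∅; St=[thunk]⟩
2. ⟨T=((λv. (((λx. q) -4) - ((λw. v) 6))) (if0 (q * 0) then q else ((λw. 4) q))); E={q↦thunk(7, ∅)}; St=∅⟩
3. ⟨T=(λv. (((λx. q) -4) - ((λw. v) 6))); E={q↦thunk(7, ∅)}; St=[thunk]⟩
4. ⟨T=(((λx. q) -4) - ((λw. v) 6)); E={v↦thunk((if0 (q * 0) then q else ((λw. 4) q)), {q↦thunk(7, ∅)}), q↦thunk(7, ∅)}; St=∅⟩
5. ⟨T=((λx. q) -4); E={v↦thunk((if0 (q * 0) then q else ((λw. 4) q)), {q↦thunk(7, ∅)}), q↦thunk(7, ∅)}; St=[subR]⟩
6. ⟨T=(λx. q); E={v↦thunk((if0 (q * 0) then q else ((λw. 4) q)), {q↦thunk(7, ∅)}), q↦thunk(7, ∅)}; St=[thunk :: subR]⟩
7. ⟨T=q; E={x↦thunk(-4, {v↦thunk((if0 (q * 0) then q else ((λw. 4) q)), {q↦thunk(7, ∅)}), q↦thunk(7, ∅)}), v↦thunk((if0 (q * 0) then q else ((λw. 4) q)), {q↦thunk(7, ∅)}), q↦thunk(7, ∅)}; St=[subR]⟩
8. ⟨T=7; E=∅; St=[subR]⟩
9. ⟨T=((λw. v) 6); E={v↦thunk((if0 (q * 0) then q else ((λw. 4) q)), {q↦thunk(7, ∅)}), q↦thunk(7, ∅)}; St=[subL(7)]⟩
10. ⟨T=(λw. v); E={v↦thunk((if0 (q * 0) then q else ((λw. 4) q)), {q↦thunk(7, ∅)}), q↦thunk(7, ∅)}; St=[thunk :: subL(7)]⟩
11. ⟨T=v; E={w↦thunk(6, {v↦thunk((if0 (q * 0) then q else ((λw. 4) q)), {q↦thunk(7, ∅)}), q↦thunk(7, ∅)}), v↦thunk((if0 (q * 0) then q else ((λw. 4) q)), {q↦thunk(7, ∅)}), q↦thunk(7, ∅)}; St=[subL(7)]⟩
12. ⟨T=(if0 (q * 0) then q else ((λw. 4) q)); E={q↦thunk(7, ∅)}; St=[subL(7)]⟩
13. ⟨T=(q * 0); E={q↦thunk(7, ∅)}; St=[if0 :: subL(7)]⟩
14. ⟨T=q; E={q↦thunk(7, ∅)}; St=[mulR :: if0 :: subL(7)]⟩
15. ⟨T=7; E=∅; St=[mulR :: if0 :: subL(7)]⟩
16. ⟨T=0; E={q↦thunk(7, ∅)}; St=[mulL(7) :: if0 :: subL(7)]⟩
17. ⟨T=q; E={q↦thunk(7, ∅)}; St=[subL(7)]⟩
18. ⟨T=7; E=∅; St=[subL(7)]⟩
→ final value 0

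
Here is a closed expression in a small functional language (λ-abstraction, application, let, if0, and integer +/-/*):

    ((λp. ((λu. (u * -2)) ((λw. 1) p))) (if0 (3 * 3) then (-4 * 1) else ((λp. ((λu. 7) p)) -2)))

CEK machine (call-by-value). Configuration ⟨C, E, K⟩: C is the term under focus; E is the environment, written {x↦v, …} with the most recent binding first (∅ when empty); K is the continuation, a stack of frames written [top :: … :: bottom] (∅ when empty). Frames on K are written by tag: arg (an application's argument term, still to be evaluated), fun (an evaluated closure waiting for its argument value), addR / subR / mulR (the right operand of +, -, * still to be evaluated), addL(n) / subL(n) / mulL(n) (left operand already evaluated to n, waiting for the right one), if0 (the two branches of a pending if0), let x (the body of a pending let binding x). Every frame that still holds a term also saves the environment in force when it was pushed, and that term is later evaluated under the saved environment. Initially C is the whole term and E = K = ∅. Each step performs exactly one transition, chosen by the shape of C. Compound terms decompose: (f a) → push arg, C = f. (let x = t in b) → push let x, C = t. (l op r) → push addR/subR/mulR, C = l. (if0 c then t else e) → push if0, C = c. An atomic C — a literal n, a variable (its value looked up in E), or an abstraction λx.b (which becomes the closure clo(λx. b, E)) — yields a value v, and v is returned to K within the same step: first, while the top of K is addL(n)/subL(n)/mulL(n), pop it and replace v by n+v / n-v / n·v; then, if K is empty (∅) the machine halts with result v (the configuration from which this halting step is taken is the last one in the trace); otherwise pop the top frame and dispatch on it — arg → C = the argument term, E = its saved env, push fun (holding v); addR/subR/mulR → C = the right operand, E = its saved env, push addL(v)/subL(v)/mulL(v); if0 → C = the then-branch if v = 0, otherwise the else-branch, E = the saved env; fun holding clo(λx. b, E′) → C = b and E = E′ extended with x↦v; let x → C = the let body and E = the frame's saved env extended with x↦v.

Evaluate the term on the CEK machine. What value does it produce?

0. ⟨C=((λp. ((λu. (u * -2)) ((λw. 1) p))) (if0 (3 * 3) then (-4 * 1) else ((λp. ((λu. 7) p)) -2))); E=∅; K=∅⟩
1. ⟨C=(λp. ((λu. (u * -2)) ((λw. 1) p))); E=∅; K=[arg]⟩
2. ⟨C=(if0 (3 * 3) then (-4 * 1) else ((λp. ((λu. 7) p)) -2)); E=∅; K=[fun]⟩
3. ⟨C=(3 * 3); E=∅; K=[if0 :: fun]⟩
4. ⟨C=3; E=∅; K=[mulR :: if0 :: fun]⟩
5. ⟨C=3; E=∅; K=[mulL(3) :: if0 :: fun]⟩
6. ⟨C=((λp. ((λu. 7) p)) -2); E=∅; K=[fun]⟩
7. ⟨C=(λp. ((λu. 7) p)); E=∅; K=[arg :: fun]⟩
8. ⟨C=-2; E=∅; K=[fun :: fun]⟩
9. ⟨C=((λu. 7) p); E={p↦-2}; K=[fun]⟩
10. ⟨C=(λu. 7); E={p↦-2}; K=[arg :: fun]⟩
11. ⟨C=p; E={p↦-2}; K=[fun :: fun]⟩
12. ⟨C=7; E={u↦-2, p↦-2}; K=[fun]⟩
13. ⟨C=((λu. (u * -2)) ((λw. 1) p)); E={p↦7}; K=∅⟩
14. ⟨C=(λu. (u * -2)); E={p↦7}; K=[arg]⟩
15. ⟨C=((λw. 1) p); E={p↦7}; K=[fun]⟩
16. ⟨C=(λw. 1); E={p↦7}; K=[arg :: fun]⟩
17. ⟨C=p; E={p↦7}; K=[fun :: fun]⟩
18. ⟨C=1; E={w↦7, p↦7}; K=[fun]⟩
19. ⟨C=(u * -2); E={u↦1, p↦7}; K=∅⟩
20. ⟨C=u; E={u↦1, p↦7}; K=[mulR]⟩
21. ⟨C=-2; E={u↦1, p↦7}; K=[mulL(1)]⟩
→ final value -2

Answer: -2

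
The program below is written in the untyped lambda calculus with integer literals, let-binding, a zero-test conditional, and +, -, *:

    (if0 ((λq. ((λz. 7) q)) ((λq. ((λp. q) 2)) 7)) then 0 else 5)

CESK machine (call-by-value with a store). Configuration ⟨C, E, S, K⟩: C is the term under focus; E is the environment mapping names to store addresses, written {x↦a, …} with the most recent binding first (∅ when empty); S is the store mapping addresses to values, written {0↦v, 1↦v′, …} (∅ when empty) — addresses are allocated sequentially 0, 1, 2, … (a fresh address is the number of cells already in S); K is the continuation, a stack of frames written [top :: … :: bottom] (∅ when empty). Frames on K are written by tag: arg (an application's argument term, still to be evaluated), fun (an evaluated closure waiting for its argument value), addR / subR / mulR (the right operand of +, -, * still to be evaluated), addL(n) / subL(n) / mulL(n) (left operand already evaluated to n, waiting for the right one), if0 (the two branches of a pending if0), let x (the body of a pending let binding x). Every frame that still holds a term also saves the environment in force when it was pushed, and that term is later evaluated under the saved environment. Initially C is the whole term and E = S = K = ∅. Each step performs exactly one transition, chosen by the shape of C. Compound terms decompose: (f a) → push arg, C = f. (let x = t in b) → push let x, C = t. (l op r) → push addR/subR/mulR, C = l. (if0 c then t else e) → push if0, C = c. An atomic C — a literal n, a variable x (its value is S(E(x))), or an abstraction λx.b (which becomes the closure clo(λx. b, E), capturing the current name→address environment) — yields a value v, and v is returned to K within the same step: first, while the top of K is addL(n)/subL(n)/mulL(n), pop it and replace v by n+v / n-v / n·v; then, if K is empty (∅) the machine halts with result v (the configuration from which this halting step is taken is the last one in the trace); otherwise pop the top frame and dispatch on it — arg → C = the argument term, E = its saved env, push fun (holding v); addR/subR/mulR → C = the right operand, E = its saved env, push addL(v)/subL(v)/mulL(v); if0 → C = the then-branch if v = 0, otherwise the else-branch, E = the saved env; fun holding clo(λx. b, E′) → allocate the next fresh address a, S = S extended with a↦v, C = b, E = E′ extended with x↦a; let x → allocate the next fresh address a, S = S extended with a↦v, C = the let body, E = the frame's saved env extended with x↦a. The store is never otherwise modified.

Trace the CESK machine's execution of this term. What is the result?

0. <C=(if0 ((λq. ((λz. 7) q)) ((λq. ((λp. q) 2)) 7)) then 0 else 5), E=∅, S=∅, K=∅>
1. <C=((λq. ((λz. 7) q)) ((λq. ((λp. q) 2)) 7)), E=∅, S=∅, K=[if0]>
2. <C=(λq. ((λz. 7) q)), E=∅, S=∅, K=[arg :: if0]>
3. <C=((λq. ((λp. q) 2)) 7), E=∅, S=∅, K=[fun :: if0]>
4. <C=(λq. ((λp. q) 2)), E=∅, S=∅, K=[arg :: fun :: if0]>
5. <C=7, E=∅, S=∅, K=[fun :: fun :: if0]>
6. <C=((λp. q) 2), E={q↦0}, S={0↦7}, K=[fun :: if0]>
7. <C=(λp. q), E={q↦0}, S={0↦7}, K=[arg :: fun :: if0]>
8. <C=2, E={q↦0}, S={0↦7}, K=[fun :: fun :: if0]>
9. <C=q, E={p↦1, q↦0}, S={0↦7, 1↦2}, K=[fun :: if0]>
10. <C=((λz. 7) q), E={q↦2}, S={0↦7, 1↦2, 2↦7}, K=[if0]>
11. <C=(λz. 7), E={q↦2}, S={0↦7, 1↦2, 2↦7}, K=[arg :: if0]>
12. <C=q, E={q↦2}, S={0↦7, 1↦2, 2↦7}, K=[fun :: if0]>
13. <C=7, E={z↦3, q↦2}, S={0↦7, 1↦2, 2↦7, 3↦7}, K=[if0]>
14. <C=5, E=∅, S={0↦7, 1↦2, 2↦7, 3↦7}, K=∅>
→ final value 5

Answer: 5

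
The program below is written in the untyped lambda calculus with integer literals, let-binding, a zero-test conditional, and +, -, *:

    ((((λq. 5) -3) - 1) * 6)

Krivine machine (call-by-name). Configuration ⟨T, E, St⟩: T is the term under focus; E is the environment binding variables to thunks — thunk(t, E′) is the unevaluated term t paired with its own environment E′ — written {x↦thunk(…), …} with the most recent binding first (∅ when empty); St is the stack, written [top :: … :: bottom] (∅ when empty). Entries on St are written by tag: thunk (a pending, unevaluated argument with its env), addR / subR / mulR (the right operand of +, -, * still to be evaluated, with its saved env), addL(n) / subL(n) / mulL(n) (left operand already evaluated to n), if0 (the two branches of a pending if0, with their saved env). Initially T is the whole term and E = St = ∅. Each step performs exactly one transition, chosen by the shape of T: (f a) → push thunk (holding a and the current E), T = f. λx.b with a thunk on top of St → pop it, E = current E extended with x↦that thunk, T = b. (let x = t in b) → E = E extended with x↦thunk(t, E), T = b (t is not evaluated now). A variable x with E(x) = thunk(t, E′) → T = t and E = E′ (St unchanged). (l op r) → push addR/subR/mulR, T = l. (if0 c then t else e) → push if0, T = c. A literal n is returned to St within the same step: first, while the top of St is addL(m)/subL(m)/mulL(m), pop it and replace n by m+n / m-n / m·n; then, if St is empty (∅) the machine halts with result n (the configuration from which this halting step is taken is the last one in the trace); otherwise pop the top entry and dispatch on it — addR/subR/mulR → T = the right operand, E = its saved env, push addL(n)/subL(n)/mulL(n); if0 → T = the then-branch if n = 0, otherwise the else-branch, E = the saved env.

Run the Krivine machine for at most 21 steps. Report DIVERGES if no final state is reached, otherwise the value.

step 0: <T=((((λq. 5) -3) - 1) * 6), E=∅, St=∅>
step 1: <T=(((λq. 5) -3) - 1), E=∅, St=[mulR]>
step 2: <T=((λq. 5) -3), E=∅, St=[subR :: mulR]>
step 3: <T=(λq. 5), E=∅, St=[thunk :: subR :: mulR]>
step 4: <T=5, E={q↦thunk(-3, ∅)}, St=[subR :: mulR]>
step 5: <T=1, E=∅, St=[subL(5) :: mulR]>
step 6: <T=6, E=∅, St=[mulL(4)]>
→ final value 24

Answer: 24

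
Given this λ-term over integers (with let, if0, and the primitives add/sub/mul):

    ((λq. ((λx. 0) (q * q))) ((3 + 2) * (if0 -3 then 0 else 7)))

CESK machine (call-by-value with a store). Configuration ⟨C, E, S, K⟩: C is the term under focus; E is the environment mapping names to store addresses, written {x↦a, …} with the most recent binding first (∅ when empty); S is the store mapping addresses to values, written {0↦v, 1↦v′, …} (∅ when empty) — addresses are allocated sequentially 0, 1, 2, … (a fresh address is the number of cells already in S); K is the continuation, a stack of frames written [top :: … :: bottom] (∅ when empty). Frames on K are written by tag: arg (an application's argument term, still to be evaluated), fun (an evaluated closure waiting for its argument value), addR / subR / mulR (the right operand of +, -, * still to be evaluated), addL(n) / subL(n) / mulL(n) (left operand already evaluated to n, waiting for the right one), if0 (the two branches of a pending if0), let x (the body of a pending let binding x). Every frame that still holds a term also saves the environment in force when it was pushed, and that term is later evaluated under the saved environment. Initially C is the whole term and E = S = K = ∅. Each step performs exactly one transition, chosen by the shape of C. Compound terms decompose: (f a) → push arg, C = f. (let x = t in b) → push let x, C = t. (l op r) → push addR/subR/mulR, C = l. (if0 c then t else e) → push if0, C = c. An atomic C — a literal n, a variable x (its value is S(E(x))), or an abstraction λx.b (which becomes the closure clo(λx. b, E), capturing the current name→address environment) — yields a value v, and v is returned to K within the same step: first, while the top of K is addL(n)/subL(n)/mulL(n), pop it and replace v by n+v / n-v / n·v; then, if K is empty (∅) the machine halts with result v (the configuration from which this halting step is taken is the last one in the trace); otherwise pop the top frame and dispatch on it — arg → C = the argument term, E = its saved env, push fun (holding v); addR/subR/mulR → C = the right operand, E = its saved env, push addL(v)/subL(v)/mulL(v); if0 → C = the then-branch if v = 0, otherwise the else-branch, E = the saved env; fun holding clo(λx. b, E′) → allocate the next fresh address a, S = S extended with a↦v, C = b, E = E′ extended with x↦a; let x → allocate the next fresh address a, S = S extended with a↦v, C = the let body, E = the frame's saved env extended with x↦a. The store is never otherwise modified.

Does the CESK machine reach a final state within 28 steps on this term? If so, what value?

[0] [C=((λq. ((λx. 0) (q * q))) ((3 + 2) * (if0 -3 then 0 else 7))) | E=∅ | S=∅ | K=∅]
[1] [C=(λq. ((λx. 0) (q * q))) | E=∅ | S=∅ | K=[arg]]
[2] [C=((3 + 2) * (if0 -3 then 0 else 7)) | E=∅ | S=∅ | K=[fun]]
[3] [C=(3 + 2) | E=∅ | S=∅ | K=[mulR :: fun]]
[4] [C=3 | E=∅ | S=∅ | K=[addR :: mulR :: fun]]
[5] [C=2 | E=∅ | S=∅ | K=[addL(3) :: mulR :: fun]]
[6] [C=(if0 -3 then 0 else 7) | E=∅ | S=∅ | K=[mulL(5) :: fun]]
[7] [C=-3 | E=∅ | S=∅ | K=[if0 :: mulL(5) :: fun]]
[8] [C=7 | E=∅ | S=∅ | K=[mulL(5) :: fun]]
[9] [C=((λx. 0) (q * q)) | E={q↦0} | S={0↦35} | K=∅]
[10] [C=(λx. 0) | E={q↦0} | S={0↦35} | K=[arg]]
[11] [C=(q * q) | E={q↦0} | S={0↦35} | K=[fun]]
[12] [C=q | E={q↦0} | S={0↦35} | K=[mulR :: fun]]
[13] [C=q | E={q↦0} | S={0↦35} | K=[mulL(35) :: fun]]
[14] [C=0 | E={x↦1, q↦0} | S={0↦35, 1↦1225} | K=∅]
→ final value 0

Answer: 0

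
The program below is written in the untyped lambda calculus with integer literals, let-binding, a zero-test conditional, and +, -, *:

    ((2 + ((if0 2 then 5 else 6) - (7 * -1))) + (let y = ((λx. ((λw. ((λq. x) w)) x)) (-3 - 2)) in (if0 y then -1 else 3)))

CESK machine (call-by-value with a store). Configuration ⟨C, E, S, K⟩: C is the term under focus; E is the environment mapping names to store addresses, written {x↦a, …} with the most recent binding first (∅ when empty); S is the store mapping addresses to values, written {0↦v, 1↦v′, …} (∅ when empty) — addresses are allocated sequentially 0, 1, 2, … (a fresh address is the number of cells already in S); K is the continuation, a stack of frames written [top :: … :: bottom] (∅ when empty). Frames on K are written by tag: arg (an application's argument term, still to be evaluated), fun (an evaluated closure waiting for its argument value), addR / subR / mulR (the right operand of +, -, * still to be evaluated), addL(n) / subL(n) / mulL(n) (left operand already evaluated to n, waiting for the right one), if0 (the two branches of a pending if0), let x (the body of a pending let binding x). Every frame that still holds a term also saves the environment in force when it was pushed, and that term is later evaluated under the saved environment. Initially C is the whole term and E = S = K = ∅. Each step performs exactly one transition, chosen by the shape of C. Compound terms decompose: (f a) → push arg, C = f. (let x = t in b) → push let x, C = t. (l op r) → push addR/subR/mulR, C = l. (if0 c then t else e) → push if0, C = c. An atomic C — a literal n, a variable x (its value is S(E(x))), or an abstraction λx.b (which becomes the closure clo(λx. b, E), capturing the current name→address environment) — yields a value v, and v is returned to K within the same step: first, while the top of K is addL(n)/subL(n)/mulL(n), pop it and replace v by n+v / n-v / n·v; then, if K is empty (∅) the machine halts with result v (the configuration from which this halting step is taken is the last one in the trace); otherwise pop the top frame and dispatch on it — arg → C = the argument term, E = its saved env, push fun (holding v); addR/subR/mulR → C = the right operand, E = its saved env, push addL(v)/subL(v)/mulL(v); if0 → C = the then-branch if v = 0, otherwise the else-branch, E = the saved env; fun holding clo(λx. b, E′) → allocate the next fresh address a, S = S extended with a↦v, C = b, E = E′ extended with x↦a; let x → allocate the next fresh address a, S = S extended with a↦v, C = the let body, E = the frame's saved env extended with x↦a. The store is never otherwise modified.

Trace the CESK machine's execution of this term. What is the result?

Answer: 18

Machine steps:
0. [C=((2 + ((if0 2 then 5 else 6) - (7 * -1))) + (let y = ((λx. ((λw. ((λq. x) w)) x)) (-3 - 2)) in (if0 y then -1 else 3))) | E=∅ | S=∅ | K=∅]
1. [C=(2 + ((if0 2 then 5 else 6) - (7 * -1))) | E=∅ | S=∅ | K=[addR]]
2. [C=2 | E=∅ | S=∅ | K=[addR :: addR]]
3. [C=((if0 2 then 5 else 6) - (7 * -1)) | E=∅ | S=∅ | K=[addL(2) :: addR]]
4. [C=(if0 2 then 5 else 6) | E=∅ | S=∅ | K=[subR :: addL(2) :: addR]]
5. [C=2 | E=∅ | S=∅ | K=[if0 :: subR :: addL(2) :: addR]]
6. [C=6 | E=∅ | S=∅ | K=[subR :: addL(2) :: addR]]
7. [C=(7 * -1) | E=∅ | S=∅ | K=[subL(6) :: addL(2) :: addR]]
8. [C=7 | E=∅ | S=∅ | K=[mulR :: subL(6) :: addL(2) :: addR]]
9. [C=-1 | E=∅ | S=∅ | K=[mulL(7) :: subL(6) :: addL(2) :: addR]]
10. [C=(let y = ((λx. ((λw. ((λq. x) w)) x)) (-3 - 2)) in (if0 y then -1 else 3)) | E=∅ | S=∅ | K=[addL(15)]]
11. [C=((λx. ((λw. ((λq. x) w)) x)) (-3 - 2)) | E=∅ | S=∅ | K=[let y :: addL(15)]]
12. [C=(λx. ((λw. ((λq. x) w)) x)) | E=∅ | S=∅ | K=[arg :: let y :: addL(15)]]
13. [C=(-3 - 2) | E=∅ | S=∅ | K=[fun :: let y :: addL(15)]]
14. [C=-3 | E=∅ | S=∅ | K=[subR :: fun :: let y :: addL(15)]]
15. [C=2 | E=∅ | S=∅ | K=[subL(-3) :: fun :: let y :: addL(15)]]
16. [C=((λw. ((λq. x) w)) x) | E={x↦0} | S={0↦-5} | K=[let y :: addL(15)]]
17. [C=(λw. ((λq. x) w)) | E={x↦0} | S={0↦-5} | K=[arg :: let y :: addL(15)]]
18. [C=x | E={x↦0} | S={0↦-5} | K=[fun :: let y :: addL(15)]]
19. [C=((λq. x) w) | E={w↦1, x↦0} | S={0↦-5, 1↦-5} | K=[let y :: addL(15)]]
20. [C=(λq. x) | E={w↦1, x↦0} | S={0↦-5, 1↦-5} | K=[arg :: let y :: addL(15)]]
21. [C=w | E={w↦1, x↦0} | S={0↦-5, 1↦-5} | K=[fun :: let y :: addL(15)]]
22. [C=x | E={q↦2, w↦1, x↦0} | S={0↦-5, 1↦-5, 2↦-5} | K=[let y :: addL(15)]]
23. [C=(if0 y then -1 else 3) | E={y↦3} | S={0↦-5, 1↦-5, 2↦-5, 3↦-5} | K=[addL(15)]]
24. [C=y | E={y↦3} | S={0↦-5, 1↦-5, 2↦-5, 3↦-5} | K=[if0 :: addL(15)]]
25. [C=3 | E={y↦3} | S={0↦-5, 1↦-5, 2↦-5, 3↦-5} | K=[addL(15)]]
→ final value 18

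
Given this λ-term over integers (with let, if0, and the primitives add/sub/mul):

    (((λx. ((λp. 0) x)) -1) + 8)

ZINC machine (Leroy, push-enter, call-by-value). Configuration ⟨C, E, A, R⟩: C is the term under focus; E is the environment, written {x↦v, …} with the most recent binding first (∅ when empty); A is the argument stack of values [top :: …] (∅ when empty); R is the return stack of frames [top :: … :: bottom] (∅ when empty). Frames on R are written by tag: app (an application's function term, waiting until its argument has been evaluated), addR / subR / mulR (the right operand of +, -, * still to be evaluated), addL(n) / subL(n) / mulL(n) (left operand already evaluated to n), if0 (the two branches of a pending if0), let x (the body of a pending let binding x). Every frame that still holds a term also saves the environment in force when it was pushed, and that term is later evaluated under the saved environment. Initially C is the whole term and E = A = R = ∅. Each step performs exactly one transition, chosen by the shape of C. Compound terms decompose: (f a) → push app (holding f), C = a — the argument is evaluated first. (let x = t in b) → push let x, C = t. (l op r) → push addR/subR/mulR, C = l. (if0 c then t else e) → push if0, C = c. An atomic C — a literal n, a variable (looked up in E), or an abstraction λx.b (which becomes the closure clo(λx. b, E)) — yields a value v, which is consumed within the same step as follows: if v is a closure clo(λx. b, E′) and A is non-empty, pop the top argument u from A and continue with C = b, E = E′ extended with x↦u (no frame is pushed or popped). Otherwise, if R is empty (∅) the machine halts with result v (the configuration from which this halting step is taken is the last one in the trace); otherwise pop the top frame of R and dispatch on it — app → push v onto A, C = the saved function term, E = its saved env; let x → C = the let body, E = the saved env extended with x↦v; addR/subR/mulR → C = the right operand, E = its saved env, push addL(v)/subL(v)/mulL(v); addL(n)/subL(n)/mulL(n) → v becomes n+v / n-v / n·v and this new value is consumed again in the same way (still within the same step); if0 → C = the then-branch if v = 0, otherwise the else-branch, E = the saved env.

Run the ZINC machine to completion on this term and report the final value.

0. <C=(((λx. ((λp. 0) x)) -1) + 8), E=∅, A=∅, R=∅>
1. <C=((λx. ((λp. 0) x)) -1), E=∅, A=∅, R=[addR]>
2. <C=-1, E=∅, A=∅, R=[app :: addR]>
3. <C=(λx. ((λp. 0) x)), E=∅, A=[-1], R=[addR]>
4. <C=((λp. 0) x), E={x↦-1}, A=∅, R=[addR]>
5. <C=x, E={x↦-1}, A=∅, R=[app :: addR]>
6. <C=(λp. 0), E={x↦-1}, A=[-1], R=[addR]>
7. <C=0, E={p↦-1, x↦-1}, A=∅, R=[addR]>
8. <C=8, E=∅, A=∅, R=[addL(0)]>
→ final value 8

Answer: 8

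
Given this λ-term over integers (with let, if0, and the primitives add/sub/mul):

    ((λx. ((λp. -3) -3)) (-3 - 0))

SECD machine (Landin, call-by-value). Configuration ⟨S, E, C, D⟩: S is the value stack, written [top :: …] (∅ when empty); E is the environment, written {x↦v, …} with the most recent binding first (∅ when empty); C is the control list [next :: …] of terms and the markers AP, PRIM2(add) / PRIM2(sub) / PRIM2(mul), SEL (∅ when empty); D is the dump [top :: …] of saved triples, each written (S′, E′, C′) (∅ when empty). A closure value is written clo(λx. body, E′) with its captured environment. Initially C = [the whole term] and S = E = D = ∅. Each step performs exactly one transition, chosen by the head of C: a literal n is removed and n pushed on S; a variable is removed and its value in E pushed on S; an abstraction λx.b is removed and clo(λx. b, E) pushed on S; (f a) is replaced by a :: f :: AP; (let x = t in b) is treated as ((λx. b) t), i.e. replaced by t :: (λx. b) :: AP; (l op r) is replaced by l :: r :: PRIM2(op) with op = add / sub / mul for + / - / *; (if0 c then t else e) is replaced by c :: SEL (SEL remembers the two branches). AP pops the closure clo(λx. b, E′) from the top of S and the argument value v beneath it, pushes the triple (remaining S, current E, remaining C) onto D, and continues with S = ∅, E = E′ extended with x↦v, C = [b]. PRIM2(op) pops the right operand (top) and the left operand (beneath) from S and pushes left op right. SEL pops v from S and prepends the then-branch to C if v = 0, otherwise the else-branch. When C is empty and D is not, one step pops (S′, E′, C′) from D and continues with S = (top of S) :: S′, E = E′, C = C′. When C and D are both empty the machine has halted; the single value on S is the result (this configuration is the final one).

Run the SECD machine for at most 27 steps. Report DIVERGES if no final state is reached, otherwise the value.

[0] <S=∅, E=∅, C=[((λx. ((λp. -3) -3)) (-3 - 0))], D=∅>
[1] <S=∅, E=∅, C=[(-3 - 0) :: (λx. ((λp. -3) -3)) :: AP], D=∅>
[2] <S=∅, E=∅, C=[-3 :: 0 :: PRIM2(sub) :: (λx. ((λp. -3) -3)) :: AP], D=∅>
[3] <S=[-3], E=∅, C=[0 :: PRIM2(sub) :: (λx. ((λp. -3) -3)) :: AP], D=∅>
[4] <S=[0 :: -3], E=∅, C=[PRIM2(sub) :: (λx. ((λp. -3) -3)) :: AP], D=∅>
[5] <S=[-3], E=∅, C=[(λx. ((λp. -3) -3)) :: AP], D=∅>
[6] <S=[clo(λx. ((λp. -3) -3), ∅) :: -3], E=∅, C=[AP], D=∅>
[7] <S=∅, E={x↦-3}, C=[((λp. -3) -3)], D=[(∅, ∅, ∅)]>
[8] <S=∅, E={x↦-3}, C=[-3 :: (λp. -3) :: AP], D=[(∅, ∅, ∅)]>
[9] <S=[-3], E={x↦-3}, C=[(λp. -3) :: AP], D=[(∅, ∅, ∅)]>
[10] <S=[clo(λp. -3, {x↦-3}) :: -3], E={x↦-3}, C=[AP], D=[(∅, ∅, ∅)]>
[11] <S=∅, E={p↦-3, x↦-3}, C=[-3], D=[(∅, {x↦-3}, ∅) :: (∅, ∅, ∅)]>
[12] <S=[-3], E={p↦-3, x↦-3}, C=∅, D=[(∅, {x↦-3}, ∅) :: (∅, ∅, ∅)]>
[13] <S=[-3], E={x↦-3}, C=∅, D=[(∅, ∅, ∅)]>
[14] <S=[-3], E=∅, C=∅, D=∅>
→ final value -3

Answer: -3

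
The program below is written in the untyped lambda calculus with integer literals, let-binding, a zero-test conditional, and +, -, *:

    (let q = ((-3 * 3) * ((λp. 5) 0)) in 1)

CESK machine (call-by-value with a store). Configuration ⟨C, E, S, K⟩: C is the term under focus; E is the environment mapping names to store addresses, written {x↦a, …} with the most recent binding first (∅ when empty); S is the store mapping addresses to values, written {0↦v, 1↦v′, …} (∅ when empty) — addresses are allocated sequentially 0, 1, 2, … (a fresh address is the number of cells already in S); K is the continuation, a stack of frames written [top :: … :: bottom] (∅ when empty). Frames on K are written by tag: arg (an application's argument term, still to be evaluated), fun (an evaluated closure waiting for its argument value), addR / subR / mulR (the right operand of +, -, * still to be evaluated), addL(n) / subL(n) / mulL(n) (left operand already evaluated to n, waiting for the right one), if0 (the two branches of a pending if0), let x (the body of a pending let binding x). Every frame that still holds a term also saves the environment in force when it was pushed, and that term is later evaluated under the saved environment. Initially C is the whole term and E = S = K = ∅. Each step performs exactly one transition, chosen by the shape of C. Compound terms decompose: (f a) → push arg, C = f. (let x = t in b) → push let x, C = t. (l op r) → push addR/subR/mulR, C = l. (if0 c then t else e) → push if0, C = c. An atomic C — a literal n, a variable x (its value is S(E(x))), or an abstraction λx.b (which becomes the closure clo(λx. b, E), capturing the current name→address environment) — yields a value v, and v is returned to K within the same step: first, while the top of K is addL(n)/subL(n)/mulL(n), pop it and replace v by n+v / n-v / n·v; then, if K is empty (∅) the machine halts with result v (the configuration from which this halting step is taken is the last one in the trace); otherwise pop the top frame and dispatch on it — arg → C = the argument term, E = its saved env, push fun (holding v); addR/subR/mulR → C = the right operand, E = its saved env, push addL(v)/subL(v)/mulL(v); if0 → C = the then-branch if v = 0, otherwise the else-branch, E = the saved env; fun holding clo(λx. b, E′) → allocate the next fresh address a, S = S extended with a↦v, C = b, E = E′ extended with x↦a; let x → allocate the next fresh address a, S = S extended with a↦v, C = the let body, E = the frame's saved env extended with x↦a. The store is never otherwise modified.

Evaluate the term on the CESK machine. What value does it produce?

t=0: ⟨C=(let q = ((-3 * 3) * ((λp. 5) 0)) in 1); E=∅; S=∅; K=∅⟩
t=1: ⟨C=((-3 * 3) * ((λp. 5) 0)); E=∅; S=∅; K=[let q]⟩
t=2: ⟨C=(-3 * 3); E=∅; S=∅; K=[mulR :: let q]⟩
t=3: ⟨C=-3; E=∅; S=∅; K=[mulR :: mulR :: let q]⟩
t=4: ⟨C=3; E=∅; S=∅; K=[mulL(-3) :: mulR :: let q]⟩
t=5: ⟨C=((λp. 5) 0); E=∅; S=∅; K=[mulL(-9) :: let q]⟩
t=6: ⟨C=(λp. 5); E=∅; S=∅; K=[arg :: mulL(-9) :: let q]⟩
t=7: ⟨C=0; E=∅; S=∅; K=[fun :: mulL(-9) :: let q]⟩
t=8: ⟨C=5; E={p↦0}; S={0↦0}; K=[mulL(-9) :: let q]⟩
t=9: ⟨C=1; E={q↦1}; S={0↦0, 1↦-45}; K=∅⟩
→ final value 1

Answer: 1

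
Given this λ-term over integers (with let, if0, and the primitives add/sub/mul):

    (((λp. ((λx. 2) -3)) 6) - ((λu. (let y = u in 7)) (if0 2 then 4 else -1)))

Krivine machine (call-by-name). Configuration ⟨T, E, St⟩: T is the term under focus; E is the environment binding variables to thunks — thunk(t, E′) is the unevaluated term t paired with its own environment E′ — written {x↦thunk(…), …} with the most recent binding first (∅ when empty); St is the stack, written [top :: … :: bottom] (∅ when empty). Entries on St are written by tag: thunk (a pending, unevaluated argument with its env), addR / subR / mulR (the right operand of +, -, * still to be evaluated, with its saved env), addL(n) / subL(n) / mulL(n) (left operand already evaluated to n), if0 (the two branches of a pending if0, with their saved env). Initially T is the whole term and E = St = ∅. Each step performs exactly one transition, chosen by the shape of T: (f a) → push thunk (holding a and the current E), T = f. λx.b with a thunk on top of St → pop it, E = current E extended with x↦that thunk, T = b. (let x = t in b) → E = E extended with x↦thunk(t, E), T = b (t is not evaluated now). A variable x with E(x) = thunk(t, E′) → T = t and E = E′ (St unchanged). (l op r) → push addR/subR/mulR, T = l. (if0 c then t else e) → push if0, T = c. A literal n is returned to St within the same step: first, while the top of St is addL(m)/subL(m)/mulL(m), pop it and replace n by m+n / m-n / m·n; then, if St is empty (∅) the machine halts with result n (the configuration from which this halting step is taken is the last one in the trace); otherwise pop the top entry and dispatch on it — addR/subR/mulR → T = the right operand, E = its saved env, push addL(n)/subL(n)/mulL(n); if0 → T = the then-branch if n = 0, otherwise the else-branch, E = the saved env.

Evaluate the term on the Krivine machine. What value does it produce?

Answer: -5

Execution trace:
0. [T=(((λp. ((λx. 2) -3)) 6) - ((λu. (let y = u in 7)) (if0 2 then 4 else -1))) | E=∅ | St=∅]
1. [T=((λp. ((λx. 2) -3)) 6) | E=∅ | St=[subR]]
2. [T=(λp. ((λx. 2) -3)) | E=∅ | St=[thunk :: subR]]
3. [T=((λx. 2) -3) | E={p↦thunk(6, ∅)} | St=[subR]]
4. [T=(λx. 2) | E={p↦thunk(6, ∅)} | St=[thunk :: subR]]
5. [T=2 | E={x↦thunk(-3, {p↦thunk(6, ∅)}), p↦thunk(6, ∅)} | St=[subR]]
6. [T=((λu. (let y = u in 7)) (if0 2 then 4 else -1)) | E=∅ | St=[subL(2)]]
7. [T=(λu. (let y = u in 7)) | E=∅ | St=[thunk :: subL(2)]]
8. [T=(let y = u in 7) | E={u↦thunk((if0 2 then 4 else -1), ∅)} | St=[subL(2)]]
9. [T=7 | E={y↦thunk(u, {u↦thunk((if0 2 then 4 else -1), ∅)}), u↦thunk((if0 2 then 4 else -1), ∅)} | St=[subL(2)]]
→ final value -5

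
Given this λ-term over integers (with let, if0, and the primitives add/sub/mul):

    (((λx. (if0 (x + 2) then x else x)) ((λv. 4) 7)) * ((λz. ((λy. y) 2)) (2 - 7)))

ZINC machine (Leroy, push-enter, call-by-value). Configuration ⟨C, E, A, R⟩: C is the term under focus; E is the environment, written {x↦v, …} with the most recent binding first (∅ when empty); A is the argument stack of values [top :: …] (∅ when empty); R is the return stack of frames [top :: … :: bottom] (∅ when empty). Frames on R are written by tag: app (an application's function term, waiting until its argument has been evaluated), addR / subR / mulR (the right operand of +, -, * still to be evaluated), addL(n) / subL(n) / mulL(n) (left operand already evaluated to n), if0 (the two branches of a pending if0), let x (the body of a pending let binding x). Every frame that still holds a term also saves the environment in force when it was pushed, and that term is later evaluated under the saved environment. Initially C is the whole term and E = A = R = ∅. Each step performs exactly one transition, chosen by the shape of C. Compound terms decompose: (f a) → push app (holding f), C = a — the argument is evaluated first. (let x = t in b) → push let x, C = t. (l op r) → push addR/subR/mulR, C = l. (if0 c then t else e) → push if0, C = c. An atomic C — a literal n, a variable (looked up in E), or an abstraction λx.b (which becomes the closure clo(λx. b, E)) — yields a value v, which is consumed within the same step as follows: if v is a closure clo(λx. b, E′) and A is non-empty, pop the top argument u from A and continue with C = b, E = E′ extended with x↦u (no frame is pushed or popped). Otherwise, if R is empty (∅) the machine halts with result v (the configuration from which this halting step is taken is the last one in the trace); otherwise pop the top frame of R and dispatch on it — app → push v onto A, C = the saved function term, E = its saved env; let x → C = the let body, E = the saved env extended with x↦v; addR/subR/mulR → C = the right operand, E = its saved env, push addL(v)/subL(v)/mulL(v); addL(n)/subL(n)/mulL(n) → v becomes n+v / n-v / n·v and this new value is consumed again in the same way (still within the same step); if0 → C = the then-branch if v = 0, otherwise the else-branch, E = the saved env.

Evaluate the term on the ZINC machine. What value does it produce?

[0] ⟨C=(((λx. (if0 (x + 2) then x else x)) ((λv. 4) 7)) * ((λz. ((λy. y) 2)) (2 - 7))); E=∅; A=∅; R=∅⟩
[1] ⟨C=((λx. (if0 (x + 2) then x else x)) ((λv. 4) 7)); E=∅; A=∅; R=[mulR]⟩
[2] ⟨C=((λv. 4) 7); E=∅; A=∅; R=[app :: mulR]⟩
[3] ⟨C=7; E=∅; A=∅; R=[app :: app :: mulR]⟩
[4] ⟨C=(λv. 4); E=∅; A=[7]; R=[app :: mulR]⟩
[5] ⟨C=4; E={v↦7}; A=∅; R=[app :: mulR]⟩
[6] ⟨C=(λx. (if0 (x + 2) then x else x)); E=∅; A=[4]; R=[mulR]⟩
[7] ⟨C=(if0 (x + 2) then x else x); E={x↦4}; A=∅; R=[mulR]⟩
[8] ⟨C=(x + 2); E={x↦4}; A=∅; R=[if0 :: mulR]⟩
[9] ⟨C=x; E={x↦4}; A=∅; R=[addR :: if0 :: mulR]⟩
[10] ⟨C=2; E={x↦4}; A=∅; R=[addL(4) :: if0 :: mulR]⟩
[11] ⟨C=x; E={x↦4}; A=∅; R=[mulR]⟩
[12] ⟨C=((λz. ((λy. y) 2)) (2 - 7)); E=∅; A=∅; R=[mulL(4)]⟩
[13] ⟨C=(2 - 7); E=∅; A=∅; R=[app :: mulL(4)]⟩
[14] ⟨C=2; E=∅; A=∅; R=[subR :: app :: mulL(4)]⟩
[15] ⟨C=7; E=∅; A=∅; R=[subL(2) :: app :: mulL(4)]⟩
[16] ⟨C=(λz. ((λy. y) 2)); E=∅; A=[-5]; R=[mulL(4)]⟩
[17] ⟨C=((λy. y) 2); E={z↦-5}; A=∅; R=[mulL(4)]⟩
[18] ⟨C=2; E={z↦-5}; A=∅; R=[app :: mulL(4)]⟩
[19] ⟨C=(λy. y); E={z↦-5}; A=[2]; R=[mulL(4)]⟩
[20] ⟨C=y; E={y↦2, z↦-5}; A=∅; R=[mulL(4)]⟩
→ final value 8

Answer: 8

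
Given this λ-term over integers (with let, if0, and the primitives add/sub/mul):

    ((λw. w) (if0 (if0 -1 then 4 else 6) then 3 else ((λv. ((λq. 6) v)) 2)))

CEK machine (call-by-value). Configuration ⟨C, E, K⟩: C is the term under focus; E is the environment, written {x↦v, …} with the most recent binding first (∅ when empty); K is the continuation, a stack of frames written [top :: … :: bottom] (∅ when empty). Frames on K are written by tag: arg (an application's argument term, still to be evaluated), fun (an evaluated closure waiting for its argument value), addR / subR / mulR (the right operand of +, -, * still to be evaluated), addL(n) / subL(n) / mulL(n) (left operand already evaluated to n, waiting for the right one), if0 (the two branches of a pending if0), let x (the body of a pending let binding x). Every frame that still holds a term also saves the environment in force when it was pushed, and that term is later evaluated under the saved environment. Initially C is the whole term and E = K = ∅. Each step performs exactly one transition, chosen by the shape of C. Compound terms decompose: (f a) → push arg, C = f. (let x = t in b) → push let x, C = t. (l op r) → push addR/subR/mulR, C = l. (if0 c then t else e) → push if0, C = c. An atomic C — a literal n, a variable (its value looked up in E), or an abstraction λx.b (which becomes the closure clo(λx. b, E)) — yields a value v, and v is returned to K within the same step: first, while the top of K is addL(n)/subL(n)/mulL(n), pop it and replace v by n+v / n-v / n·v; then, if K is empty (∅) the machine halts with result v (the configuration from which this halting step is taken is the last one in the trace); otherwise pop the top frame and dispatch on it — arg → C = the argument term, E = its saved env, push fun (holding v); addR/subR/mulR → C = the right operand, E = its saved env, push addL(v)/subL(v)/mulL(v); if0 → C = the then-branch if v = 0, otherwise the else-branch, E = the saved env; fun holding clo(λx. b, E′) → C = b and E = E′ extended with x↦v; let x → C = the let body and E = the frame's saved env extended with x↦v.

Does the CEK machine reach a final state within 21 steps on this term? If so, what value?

step 0: ⟨C=((λw. w) (if0 (if0 -1 then 4 else 6) then 3 else ((λv. ((λq. 6) v)) 2))); E=∅; K=∅⟩
step 1: ⟨C=(λw. w); E=∅; K=[arg]⟩
step 2: ⟨C=(if0 (if0 -1 then 4 else 6) then 3 else ((λv. ((λq. 6) v)) 2)); E=∅; K=[fun]⟩
step 3: ⟨C=(if0 -1 then 4 else 6); E=∅; K=[if0 :: fun]⟩
step 4: ⟨C=-1; E=∅; K=[if0 :: if0 :: fun]⟩
step 5: ⟨C=6; E=∅; K=[if0 :: fun]⟩
step 6: ⟨C=((λv. ((λq. 6) v)) 2); E=∅; K=[fun]⟩
step 7: ⟨C=(λv. ((λq. 6) v)); E=∅; K=[arg :: fun]⟩
step 8: ⟨C=2; E=∅; K=[fun :: fun]⟩
step 9: ⟨C=((λq. 6) v); E={v↦2}; K=[fun]⟩
step 10: ⟨C=(λq. 6); E={v↦2}; K=[arg :: fun]⟩
step 11: ⟨C=v; E={v↦2}; K=[fun :: fun]⟩
step 12: ⟨C=6; E={q↦2, v↦2}; K=[fun]⟩
step 13: ⟨C=w; E={w↦6}; K=∅⟩
→ final value 6

Answer: 6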